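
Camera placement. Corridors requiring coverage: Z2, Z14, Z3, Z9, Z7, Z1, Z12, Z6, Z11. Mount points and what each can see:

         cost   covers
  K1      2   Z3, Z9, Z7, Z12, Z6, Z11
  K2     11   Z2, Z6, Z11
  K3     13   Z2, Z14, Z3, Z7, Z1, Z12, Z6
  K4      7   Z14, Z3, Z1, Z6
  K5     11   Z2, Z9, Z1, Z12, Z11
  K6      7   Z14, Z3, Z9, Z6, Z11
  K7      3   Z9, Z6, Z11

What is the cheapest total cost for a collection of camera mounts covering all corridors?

K1, K3 cover every corridor at cost 2 + 13 = 15.
Any cover uses at least 2 camera mounts; among all covering selections none totals below 15.
Greedy by coverage-per-cost would pick K1, K4, K2 for 20 — worse than the optimum 15.

15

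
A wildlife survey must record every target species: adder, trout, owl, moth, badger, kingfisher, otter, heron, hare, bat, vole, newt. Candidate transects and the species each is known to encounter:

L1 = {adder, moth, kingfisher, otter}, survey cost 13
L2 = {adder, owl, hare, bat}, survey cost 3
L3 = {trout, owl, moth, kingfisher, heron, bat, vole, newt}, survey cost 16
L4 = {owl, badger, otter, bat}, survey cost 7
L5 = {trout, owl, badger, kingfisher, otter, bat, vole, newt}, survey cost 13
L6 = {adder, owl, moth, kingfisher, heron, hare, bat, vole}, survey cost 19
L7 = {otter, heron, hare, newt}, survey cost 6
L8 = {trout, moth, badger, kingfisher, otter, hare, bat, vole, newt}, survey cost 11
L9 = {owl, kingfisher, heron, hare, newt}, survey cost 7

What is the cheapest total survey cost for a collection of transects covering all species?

L2, L7, L8 cover every species at survey cost 3 + 6 + 11 = 20.
Any cover uses at least 2 transects; among all covering selections none totals below 20.

20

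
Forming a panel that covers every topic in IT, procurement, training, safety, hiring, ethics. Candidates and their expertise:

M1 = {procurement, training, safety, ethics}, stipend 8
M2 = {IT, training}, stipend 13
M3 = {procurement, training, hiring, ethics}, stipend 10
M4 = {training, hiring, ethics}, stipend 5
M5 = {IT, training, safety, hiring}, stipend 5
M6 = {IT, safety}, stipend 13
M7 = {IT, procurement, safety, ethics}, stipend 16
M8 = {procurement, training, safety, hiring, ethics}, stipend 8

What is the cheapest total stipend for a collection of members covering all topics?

13

M1, M5 cover every topic at stipend 8 + 5 = 13.
Any cover uses at least 2 members; among all covering selections none totals below 13.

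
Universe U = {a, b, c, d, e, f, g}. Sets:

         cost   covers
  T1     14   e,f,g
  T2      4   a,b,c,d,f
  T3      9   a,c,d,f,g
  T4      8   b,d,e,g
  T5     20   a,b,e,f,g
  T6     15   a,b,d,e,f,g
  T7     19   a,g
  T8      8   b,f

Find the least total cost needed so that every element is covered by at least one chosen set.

T2, T4 cover every element at cost 4 + 8 = 12.
Any cover uses at least 2 sets; among all covering selections none totals below 12.

12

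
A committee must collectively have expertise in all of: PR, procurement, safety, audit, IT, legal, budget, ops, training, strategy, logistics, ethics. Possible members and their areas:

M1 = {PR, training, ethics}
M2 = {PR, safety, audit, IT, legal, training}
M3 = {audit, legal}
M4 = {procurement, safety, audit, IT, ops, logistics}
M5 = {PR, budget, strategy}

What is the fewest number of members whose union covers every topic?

M1, M2, M4, M5 together cover {PR, procurement, safety, audit, IT, legal, budget, ops, training, strategy, logistics, ethics} — every topic.
No 3 of the 5 members cover everything (all 10 triples fall short), so 4 is minimum.

4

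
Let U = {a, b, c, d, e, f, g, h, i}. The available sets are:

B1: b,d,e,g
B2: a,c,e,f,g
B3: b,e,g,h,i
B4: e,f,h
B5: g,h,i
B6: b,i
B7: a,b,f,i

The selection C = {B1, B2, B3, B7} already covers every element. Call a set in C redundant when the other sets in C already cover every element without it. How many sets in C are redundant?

Drop B1: d uncovered — not redundant.
Drop B2: c uncovered — not redundant.
Drop B3: h uncovered — not redundant.
Drop B7: the rest still cover every element — redundant.
1 redundant: B7.

1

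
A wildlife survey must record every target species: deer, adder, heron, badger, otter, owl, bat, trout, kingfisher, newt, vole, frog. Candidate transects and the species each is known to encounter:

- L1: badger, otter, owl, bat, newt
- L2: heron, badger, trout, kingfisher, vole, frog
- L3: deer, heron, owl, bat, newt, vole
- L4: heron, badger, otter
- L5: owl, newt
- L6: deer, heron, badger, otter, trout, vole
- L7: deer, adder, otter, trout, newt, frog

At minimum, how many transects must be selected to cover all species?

3

L1, L2, L7 together cover {deer, adder, heron, badger, otter, owl, bat, trout, kingfisher, newt, vole, frog} — every species.
No 2 of the 7 transects cover everything (all 21 pairs fall short), so 3 is minimum.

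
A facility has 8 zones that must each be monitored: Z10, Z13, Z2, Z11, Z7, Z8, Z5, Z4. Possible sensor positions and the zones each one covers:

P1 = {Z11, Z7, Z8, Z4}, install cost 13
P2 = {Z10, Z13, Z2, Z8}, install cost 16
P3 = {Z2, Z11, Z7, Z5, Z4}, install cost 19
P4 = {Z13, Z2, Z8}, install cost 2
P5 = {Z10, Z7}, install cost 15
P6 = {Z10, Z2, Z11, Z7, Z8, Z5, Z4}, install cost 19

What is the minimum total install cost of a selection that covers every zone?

P4, P6 cover every zone at install cost 2 + 19 = 21.
Any cover uses at least 2 sensor positions; among all covering selections none totals below 21.

21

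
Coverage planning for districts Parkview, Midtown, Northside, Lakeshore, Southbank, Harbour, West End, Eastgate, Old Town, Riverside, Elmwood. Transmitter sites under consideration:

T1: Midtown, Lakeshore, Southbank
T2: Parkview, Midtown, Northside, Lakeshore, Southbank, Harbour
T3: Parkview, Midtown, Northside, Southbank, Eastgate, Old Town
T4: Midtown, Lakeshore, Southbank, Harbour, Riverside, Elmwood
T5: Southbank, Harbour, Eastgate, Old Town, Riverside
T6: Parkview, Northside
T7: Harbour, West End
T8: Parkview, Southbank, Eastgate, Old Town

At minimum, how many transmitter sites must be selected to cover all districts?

3

T3, T4, T7 together cover {Parkview, Midtown, Northside, Lakeshore, Southbank, Harbour, West End, Eastgate, Old Town, Riverside, Elmwood} — every district.
No 2 of the 8 transmitter sites cover everything (all 28 pairs fall short), so 3 is minimum.
Greedy (largest uncovered first) would take T2, T5, T4, T7 — 4 transmitter sites — but 3 suffice.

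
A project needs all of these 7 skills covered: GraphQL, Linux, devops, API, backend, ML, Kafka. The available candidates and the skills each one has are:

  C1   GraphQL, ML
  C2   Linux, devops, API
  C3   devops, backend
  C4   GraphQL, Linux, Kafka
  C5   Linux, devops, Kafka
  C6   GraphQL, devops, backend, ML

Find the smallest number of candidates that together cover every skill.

3

C2, C4, C6 together cover {GraphQL, Linux, devops, API, backend, ML, Kafka} — every skill.
No 2 of the 6 candidates cover everything (all 15 pairs fall short), so 3 is minimum.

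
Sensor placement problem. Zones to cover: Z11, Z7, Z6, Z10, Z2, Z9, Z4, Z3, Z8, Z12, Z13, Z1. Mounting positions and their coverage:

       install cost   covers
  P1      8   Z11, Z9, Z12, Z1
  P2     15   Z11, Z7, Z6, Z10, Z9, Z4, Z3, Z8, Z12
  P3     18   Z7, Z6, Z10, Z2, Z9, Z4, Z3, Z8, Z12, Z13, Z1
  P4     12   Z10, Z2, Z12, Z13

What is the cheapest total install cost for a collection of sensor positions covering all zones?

26

P1, P3 cover every zone at install cost 8 + 18 = 26.
Any cover uses at least 2 sensor positions; among all covering selections none totals below 26.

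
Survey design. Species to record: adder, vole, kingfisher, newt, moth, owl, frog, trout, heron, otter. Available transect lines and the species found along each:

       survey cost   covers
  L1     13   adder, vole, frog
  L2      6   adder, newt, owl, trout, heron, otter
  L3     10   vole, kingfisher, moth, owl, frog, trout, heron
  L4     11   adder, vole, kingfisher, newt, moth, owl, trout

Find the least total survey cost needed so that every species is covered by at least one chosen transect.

16

L2, L3 cover every species at survey cost 6 + 10 = 16.
Any cover uses at least 2 transects; among all covering selections none totals below 16.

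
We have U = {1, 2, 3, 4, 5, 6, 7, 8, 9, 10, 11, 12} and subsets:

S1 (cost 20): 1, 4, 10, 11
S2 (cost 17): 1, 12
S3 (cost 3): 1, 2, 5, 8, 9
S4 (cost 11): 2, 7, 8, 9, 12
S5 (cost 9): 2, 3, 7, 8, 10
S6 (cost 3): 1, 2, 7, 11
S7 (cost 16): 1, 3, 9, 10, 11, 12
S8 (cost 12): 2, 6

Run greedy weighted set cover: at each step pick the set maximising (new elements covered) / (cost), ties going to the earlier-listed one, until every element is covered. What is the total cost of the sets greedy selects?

Pick 1: S3 adds 5 new (1, 2, 5, 8, 9) at cost 3 (ratio 5/3).
Pick 2: S6 adds 2 new (7, 11) at cost 3 (ratio 2/3).
Pick 3: S5 adds 2 new (3, 10) at cost 9 (ratio 2/9).
Pick 4: S4 adds 1 new (12) at cost 11 (ratio 1/11).
Pick 5: S8 adds 1 new (6) at cost 12 (ratio 1/12).
Pick 6: S1 adds 1 new (4) at cost 20 (ratio 1/20).
Greedy total cost: 3 + 3 + 9 + 11 + 12 + 20 = 58. (The true optimum is 54, so greedy overshoots here.)

58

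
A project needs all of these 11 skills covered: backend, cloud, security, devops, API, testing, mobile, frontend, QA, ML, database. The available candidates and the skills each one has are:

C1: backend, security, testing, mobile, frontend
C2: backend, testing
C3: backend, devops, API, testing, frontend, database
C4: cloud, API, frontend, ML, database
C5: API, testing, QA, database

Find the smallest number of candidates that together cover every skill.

4

C1, C3, C4, C5 together cover {backend, cloud, security, devops, API, testing, mobile, frontend, QA, ML, database} — every skill.
No 3 of the 5 candidates cover everything (all 10 triples fall short), so 4 is minimum.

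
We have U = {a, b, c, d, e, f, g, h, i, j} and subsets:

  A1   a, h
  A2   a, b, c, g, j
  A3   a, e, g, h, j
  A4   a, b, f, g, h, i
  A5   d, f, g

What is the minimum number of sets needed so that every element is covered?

A2, A3, A4, A5 together cover {a, b, c, d, e, f, g, h, i, j} — every element.
No 3 of the 5 sets cover everything (all 10 triples fall short), so 4 is minimum.

4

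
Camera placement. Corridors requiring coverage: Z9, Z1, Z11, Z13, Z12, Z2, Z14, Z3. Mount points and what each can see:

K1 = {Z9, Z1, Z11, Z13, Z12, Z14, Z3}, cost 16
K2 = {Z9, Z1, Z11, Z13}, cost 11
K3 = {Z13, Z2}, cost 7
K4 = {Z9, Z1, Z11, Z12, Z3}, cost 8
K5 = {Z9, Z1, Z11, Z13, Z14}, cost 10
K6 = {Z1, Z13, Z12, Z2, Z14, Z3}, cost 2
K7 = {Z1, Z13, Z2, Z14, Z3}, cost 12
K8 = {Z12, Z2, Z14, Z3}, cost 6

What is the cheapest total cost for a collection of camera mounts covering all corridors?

K4, K6 cover every corridor at cost 8 + 2 = 10.
Any cover uses at least 2 camera mounts; among all covering selections none totals below 10.

10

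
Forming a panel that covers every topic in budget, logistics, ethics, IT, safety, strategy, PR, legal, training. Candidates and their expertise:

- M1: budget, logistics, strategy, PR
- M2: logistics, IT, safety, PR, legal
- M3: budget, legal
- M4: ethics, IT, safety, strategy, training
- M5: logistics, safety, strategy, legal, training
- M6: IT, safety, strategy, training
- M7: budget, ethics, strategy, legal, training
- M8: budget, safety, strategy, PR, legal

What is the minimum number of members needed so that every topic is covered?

2

M2, M7 together cover {budget, logistics, ethics, IT, safety, strategy, PR, legal, training} — every topic.
No single member contains all 9 topics, so 2 is optimal.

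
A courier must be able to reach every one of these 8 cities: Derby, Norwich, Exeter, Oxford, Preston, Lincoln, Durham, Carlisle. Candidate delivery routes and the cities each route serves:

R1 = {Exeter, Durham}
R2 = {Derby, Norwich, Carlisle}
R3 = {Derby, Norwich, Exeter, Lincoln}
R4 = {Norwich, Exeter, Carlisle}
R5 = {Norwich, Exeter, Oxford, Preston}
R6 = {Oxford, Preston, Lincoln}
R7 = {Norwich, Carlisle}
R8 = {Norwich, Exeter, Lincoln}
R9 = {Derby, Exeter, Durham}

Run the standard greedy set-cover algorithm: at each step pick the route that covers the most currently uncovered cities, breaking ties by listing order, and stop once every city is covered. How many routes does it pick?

4

Pick 1: R3 covers 4 new cities (Derby, Norwich, Exeter, Lincoln).
Pick 2: R5 covers 2 new cities (Oxford, Preston).
Pick 3: R1 covers 1 new cities (Durham).
Pick 4: R2 covers 1 new cities (Carlisle).
Greedy uses 4 routes. (The true minimum is 3.)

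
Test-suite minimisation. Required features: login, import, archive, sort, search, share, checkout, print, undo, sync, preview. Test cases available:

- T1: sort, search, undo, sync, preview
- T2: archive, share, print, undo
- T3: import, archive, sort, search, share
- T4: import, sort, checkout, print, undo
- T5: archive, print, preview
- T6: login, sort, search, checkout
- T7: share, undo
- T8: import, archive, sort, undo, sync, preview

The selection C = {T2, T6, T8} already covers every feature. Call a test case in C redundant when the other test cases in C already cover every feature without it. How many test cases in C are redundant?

0

Drop T2: share, print uncovered — not redundant.
Drop T6: login, search, checkout uncovered — not redundant.
Drop T8: import, sync, preview uncovered — not redundant.
None of the test cases in C is redundant.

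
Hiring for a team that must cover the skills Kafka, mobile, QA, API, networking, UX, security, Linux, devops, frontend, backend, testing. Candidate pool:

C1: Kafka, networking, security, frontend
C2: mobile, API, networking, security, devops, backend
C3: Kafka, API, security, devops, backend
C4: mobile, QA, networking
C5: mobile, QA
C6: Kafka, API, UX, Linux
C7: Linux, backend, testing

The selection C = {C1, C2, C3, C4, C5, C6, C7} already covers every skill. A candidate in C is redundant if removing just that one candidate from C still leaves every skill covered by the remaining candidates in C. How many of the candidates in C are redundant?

Drop C1: frontend uncovered — not redundant.
Drop C2: the rest still cover every skill — redundant.
Drop C3: the rest still cover every skill — redundant.
Drop C4: the rest still cover every skill — redundant.
Drop C5: the rest still cover every skill — redundant.
Drop C6: UX uncovered — not redundant.
Drop C7: testing uncovered — not redundant.
4 redundant: C2, C3, C4, C5.

4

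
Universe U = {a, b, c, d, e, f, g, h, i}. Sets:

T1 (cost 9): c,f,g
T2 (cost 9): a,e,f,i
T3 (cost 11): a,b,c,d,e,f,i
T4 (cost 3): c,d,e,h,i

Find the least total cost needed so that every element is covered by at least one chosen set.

T1, T3, T4 cover every element at cost 9 + 11 + 3 = 23.
Any cover uses at least 3 sets; among all covering selections none totals below 23.

23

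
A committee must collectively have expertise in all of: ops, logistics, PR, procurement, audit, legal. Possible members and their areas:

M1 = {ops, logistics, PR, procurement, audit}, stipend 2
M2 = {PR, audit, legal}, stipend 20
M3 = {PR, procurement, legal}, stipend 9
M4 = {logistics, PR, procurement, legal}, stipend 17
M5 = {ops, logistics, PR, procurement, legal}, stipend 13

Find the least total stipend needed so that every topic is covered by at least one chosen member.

11

M1, M3 cover every topic at stipend 2 + 9 = 11.
Any cover uses at least 2 members; among all covering selections none totals below 11.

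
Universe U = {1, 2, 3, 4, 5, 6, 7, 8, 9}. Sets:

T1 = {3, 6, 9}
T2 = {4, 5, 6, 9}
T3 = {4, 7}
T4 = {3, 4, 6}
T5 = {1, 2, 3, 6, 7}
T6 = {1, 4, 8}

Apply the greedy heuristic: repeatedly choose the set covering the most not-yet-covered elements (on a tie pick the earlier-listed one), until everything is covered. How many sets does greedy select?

Pick 1: T5 covers 5 new elements (1, 2, 3, 6, 7).
Pick 2: T2 covers 3 new elements (4, 5, 9).
Pick 3: T6 covers 1 new elements (8).
Greedy uses 3 sets.

3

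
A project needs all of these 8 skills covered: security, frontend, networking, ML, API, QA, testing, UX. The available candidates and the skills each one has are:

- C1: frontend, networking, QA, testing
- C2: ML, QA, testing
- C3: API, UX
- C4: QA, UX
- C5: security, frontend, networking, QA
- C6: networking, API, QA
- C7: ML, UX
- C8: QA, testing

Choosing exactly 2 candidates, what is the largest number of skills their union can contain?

6

Choosing C1, C3 covers {frontend, networking, API, QA, testing, UX} — 6 skills.
No choice of 2 candidates does better; here security, ML are left uncovered.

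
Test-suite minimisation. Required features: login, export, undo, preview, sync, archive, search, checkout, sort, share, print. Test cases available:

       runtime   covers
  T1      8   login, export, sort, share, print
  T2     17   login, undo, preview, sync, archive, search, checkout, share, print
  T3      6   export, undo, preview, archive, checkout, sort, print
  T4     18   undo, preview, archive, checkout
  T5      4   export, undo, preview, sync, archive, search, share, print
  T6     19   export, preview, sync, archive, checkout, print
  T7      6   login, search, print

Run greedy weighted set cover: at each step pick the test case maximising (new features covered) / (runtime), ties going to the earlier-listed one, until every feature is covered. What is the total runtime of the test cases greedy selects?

16

Pick 1: T5 adds 8 new (export, undo, preview, sync, archive, search, share, print) at runtime 4 (ratio 8/4).
Pick 2: T3 adds 2 new (checkout, sort) at runtime 6 (ratio 2/6).
Pick 3: T7 adds 1 new (login) at runtime 6 (ratio 1/6).
Greedy total runtime: 4 + 6 + 6 = 16.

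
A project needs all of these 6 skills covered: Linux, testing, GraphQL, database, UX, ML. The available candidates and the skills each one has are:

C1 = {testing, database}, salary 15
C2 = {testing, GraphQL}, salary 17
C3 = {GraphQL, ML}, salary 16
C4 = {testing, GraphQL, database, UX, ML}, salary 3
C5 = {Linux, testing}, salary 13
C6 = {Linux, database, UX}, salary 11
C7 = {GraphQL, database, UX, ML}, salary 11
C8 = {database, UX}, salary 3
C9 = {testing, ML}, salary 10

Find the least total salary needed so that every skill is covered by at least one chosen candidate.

C4, C6 cover every skill at salary 3 + 11 = 14.
Any cover uses at least 2 candidates; among all covering selections none totals below 14.

14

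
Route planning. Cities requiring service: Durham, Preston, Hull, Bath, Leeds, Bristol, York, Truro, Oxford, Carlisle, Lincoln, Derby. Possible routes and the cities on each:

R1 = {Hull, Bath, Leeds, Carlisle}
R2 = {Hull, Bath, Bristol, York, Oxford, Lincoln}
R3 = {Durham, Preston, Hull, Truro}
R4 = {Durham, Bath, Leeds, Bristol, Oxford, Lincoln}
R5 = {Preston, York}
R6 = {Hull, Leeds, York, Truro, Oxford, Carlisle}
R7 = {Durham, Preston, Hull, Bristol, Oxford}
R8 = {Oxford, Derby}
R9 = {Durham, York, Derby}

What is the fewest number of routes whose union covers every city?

4

R1, R2, R3, R8 together cover {Durham, Preston, Hull, Bath, Leeds, Bristol, York, Truro, Oxford, Carlisle, Lincoln, Derby} — every city.
No 3 of the 9 routes cover everything (all 84 triples fall short), so 4 is minimum.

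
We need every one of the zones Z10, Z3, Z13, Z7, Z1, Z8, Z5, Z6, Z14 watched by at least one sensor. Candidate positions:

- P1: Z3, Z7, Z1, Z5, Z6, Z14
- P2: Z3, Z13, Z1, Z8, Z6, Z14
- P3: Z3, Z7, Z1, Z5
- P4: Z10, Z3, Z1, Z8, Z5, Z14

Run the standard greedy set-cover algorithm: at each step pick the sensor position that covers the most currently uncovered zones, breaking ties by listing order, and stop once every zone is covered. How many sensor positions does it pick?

Pick 1: P1 covers 6 new zones (Z3, Z7, Z1, Z5, Z6, Z14).
Pick 2: P2 covers 2 new zones (Z13, Z8).
Pick 3: P4 covers 1 new zones (Z10).
Greedy uses 3 sensor positions.

3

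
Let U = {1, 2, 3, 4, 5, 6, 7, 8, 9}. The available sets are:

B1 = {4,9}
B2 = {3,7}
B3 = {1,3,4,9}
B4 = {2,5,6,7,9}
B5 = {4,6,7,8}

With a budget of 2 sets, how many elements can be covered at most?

8

Choosing B3, B4 covers {1, 2, 3, 4, 5, 6, 7, 9} — 8 elements.
No choice of 2 sets does better; here 8 is left uncovered.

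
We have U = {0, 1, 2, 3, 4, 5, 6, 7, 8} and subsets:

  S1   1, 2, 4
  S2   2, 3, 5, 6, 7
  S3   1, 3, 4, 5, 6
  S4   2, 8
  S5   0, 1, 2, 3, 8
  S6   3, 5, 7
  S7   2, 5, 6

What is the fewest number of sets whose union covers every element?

S1, S2, S5 together cover {0, 1, 2, 3, 4, 5, 6, 7, 8} — every element.
No 2 of the 7 sets cover everything (all 21 pairs fall short), so 3 is minimum.

3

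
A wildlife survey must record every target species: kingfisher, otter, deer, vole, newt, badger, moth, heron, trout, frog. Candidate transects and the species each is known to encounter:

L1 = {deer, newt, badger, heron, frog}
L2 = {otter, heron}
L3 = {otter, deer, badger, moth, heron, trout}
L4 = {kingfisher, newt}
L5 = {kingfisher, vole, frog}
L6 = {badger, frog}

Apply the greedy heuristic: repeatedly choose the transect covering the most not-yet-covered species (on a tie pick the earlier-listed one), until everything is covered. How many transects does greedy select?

Pick 1: L3 covers 6 new species (otter, deer, badger, moth, heron, trout).
Pick 2: L5 covers 3 new species (kingfisher, vole, frog).
Pick 3: L1 covers 1 new species (newt).
Greedy uses 3 transects.

3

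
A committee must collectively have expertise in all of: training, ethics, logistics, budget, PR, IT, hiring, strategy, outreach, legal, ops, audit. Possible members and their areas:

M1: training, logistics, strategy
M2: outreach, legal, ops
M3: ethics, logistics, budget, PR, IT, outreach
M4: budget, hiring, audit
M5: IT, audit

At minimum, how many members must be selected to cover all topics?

M1, M2, M3, M4 together cover {training, ethics, logistics, budget, PR, IT, hiring, strategy, outreach, legal, ops, audit} — every topic.
No 3 of the 5 members cover everything (all 10 triples fall short), so 4 is minimum.

4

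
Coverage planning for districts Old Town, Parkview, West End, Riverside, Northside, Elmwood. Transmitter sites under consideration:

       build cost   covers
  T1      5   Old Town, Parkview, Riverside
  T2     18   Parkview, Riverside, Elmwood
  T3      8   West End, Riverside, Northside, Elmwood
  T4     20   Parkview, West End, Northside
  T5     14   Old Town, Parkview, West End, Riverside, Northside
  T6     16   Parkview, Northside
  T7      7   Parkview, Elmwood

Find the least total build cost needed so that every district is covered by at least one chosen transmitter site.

T1, T3 cover every district at build cost 5 + 8 = 13.
Any cover uses at least 2 transmitter sites; among all covering selections none totals below 13.

13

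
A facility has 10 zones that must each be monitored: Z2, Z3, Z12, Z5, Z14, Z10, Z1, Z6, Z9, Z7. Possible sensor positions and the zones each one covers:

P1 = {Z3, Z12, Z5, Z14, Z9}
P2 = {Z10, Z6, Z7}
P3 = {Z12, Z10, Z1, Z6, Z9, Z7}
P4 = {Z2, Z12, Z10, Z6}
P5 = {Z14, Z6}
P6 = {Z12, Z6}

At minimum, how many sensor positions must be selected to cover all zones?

3

P1, P3, P4 together cover {Z2, Z3, Z12, Z5, Z14, Z10, Z1, Z6, Z9, Z7} — every zone.
No 2 of the 6 sensor positions cover everything (all 15 pairs fall short), so 3 is minimum.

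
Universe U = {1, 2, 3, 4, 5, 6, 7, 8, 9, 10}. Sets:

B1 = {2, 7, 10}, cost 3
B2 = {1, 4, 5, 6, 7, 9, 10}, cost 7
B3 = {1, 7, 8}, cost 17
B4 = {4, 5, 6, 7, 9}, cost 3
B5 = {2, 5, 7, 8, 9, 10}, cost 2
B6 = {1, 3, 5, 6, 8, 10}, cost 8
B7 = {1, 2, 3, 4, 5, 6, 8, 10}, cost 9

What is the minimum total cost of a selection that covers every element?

11

B5, B7 cover every element at cost 2 + 9 = 11.
Any cover uses at least 2 sets; among all covering selections none totals below 11.
Greedy by coverage-per-cost would pick B5, B4, B6 for 13 — worse than the optimum 11.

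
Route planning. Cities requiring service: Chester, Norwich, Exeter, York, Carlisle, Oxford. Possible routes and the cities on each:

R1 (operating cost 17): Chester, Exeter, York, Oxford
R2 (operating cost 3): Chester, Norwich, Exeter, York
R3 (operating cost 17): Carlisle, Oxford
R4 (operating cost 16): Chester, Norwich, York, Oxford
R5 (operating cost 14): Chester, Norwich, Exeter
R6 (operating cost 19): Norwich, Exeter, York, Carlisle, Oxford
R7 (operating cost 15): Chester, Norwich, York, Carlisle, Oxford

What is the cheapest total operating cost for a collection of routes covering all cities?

R2, R7 cover every city at operating cost 3 + 15 = 18.
Any cover uses at least 2 routes; among all covering selections none totals below 18.

18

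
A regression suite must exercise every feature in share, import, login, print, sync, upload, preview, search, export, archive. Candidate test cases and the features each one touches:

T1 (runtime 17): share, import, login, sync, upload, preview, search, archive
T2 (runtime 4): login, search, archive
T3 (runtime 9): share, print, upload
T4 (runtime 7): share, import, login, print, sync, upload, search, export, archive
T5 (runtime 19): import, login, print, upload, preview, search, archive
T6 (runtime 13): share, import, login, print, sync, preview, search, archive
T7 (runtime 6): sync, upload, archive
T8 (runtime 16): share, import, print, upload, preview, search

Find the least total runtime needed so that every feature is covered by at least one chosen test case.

20

T4, T6 cover every feature at runtime 7 + 13 = 20.
Any cover uses at least 2 test cases; among all covering selections none totals below 20.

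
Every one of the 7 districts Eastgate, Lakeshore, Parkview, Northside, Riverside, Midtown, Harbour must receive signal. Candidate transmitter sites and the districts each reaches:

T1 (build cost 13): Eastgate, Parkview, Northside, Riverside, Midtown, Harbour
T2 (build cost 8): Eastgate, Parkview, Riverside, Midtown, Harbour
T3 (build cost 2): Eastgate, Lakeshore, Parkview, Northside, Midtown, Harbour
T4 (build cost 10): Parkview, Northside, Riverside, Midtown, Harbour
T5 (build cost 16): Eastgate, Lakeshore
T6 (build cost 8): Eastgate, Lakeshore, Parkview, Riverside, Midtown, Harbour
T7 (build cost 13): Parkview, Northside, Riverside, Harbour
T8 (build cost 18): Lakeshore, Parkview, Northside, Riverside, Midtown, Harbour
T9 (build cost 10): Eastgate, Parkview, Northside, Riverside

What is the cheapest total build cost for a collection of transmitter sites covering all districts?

10

T2, T3 cover every district at build cost 8 + 2 = 10.
Any cover uses at least 2 transmitter sites; among all covering selections none totals below 10.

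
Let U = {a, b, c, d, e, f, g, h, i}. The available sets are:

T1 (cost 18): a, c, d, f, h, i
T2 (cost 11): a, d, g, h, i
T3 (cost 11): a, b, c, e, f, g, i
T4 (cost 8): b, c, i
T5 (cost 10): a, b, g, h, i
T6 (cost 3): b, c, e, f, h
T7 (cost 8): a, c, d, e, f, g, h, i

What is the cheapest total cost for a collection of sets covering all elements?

T6, T7 cover every element at cost 3 + 8 = 11.
Any cover uses at least 2 sets; among all covering selections none totals below 11.

11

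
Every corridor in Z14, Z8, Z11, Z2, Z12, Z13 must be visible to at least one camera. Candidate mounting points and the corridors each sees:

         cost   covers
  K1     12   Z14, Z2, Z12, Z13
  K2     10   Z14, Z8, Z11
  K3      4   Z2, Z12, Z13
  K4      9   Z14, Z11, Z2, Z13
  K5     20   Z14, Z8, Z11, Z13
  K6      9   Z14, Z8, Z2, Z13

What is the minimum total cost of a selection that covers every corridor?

K2, K3 cover every corridor at cost 10 + 4 = 14.
Any cover uses at least 2 camera mounts; among all covering selections none totals below 14.

14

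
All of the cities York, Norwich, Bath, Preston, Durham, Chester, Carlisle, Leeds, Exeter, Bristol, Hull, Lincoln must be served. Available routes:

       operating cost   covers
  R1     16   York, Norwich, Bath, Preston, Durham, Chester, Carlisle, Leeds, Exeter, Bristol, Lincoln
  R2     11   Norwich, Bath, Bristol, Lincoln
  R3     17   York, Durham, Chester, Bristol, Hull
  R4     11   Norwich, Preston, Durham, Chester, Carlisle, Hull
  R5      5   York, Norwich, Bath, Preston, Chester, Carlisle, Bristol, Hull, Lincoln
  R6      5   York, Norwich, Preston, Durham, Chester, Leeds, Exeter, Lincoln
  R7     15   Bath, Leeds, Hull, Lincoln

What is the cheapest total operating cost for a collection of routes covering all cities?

10

R5, R6 cover every city at operating cost 5 + 5 = 10.
Any cover uses at least 2 routes; among all covering selections none totals below 10.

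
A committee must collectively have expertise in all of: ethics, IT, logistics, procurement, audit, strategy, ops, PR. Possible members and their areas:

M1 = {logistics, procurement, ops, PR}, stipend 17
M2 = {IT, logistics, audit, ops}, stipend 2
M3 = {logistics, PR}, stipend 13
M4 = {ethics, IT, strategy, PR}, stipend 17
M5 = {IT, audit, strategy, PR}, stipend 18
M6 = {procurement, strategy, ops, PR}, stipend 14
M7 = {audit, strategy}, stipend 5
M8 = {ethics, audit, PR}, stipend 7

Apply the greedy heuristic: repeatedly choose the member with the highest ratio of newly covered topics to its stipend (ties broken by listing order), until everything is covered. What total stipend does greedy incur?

Pick 1: M2 adds 4 new (IT, logistics, audit, ops) at stipend 2 (ratio 4/2).
Pick 2: M8 adds 2 new (ethics, PR) at stipend 7 (ratio 2/7).
Pick 3: M7 adds 1 new (strategy) at stipend 5 (ratio 1/5).
Pick 4: M6 adds 1 new (procurement) at stipend 14 (ratio 1/14).
Greedy total stipend: 2 + 7 + 5 + 14 = 28. (The true optimum is 23, so greedy overshoots here.)

28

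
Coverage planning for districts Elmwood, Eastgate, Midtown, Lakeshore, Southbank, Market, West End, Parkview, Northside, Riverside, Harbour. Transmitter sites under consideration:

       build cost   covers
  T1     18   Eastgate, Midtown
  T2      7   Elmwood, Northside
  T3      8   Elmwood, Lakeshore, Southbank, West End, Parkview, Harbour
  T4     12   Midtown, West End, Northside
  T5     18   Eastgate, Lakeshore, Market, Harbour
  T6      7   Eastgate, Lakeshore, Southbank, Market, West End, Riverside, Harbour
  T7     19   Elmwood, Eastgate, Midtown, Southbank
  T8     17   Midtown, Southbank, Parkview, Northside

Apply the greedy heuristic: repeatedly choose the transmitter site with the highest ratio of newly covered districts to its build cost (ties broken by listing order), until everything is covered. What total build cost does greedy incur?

34

Pick 1: T6 adds 7 new (Eastgate, Lakeshore, Southbank, Market, West End, Riverside, Harbour) at build cost 7 (ratio 7/7).
Pick 2: T2 adds 2 new (Elmwood, Northside) at build cost 7 (ratio 2/7).
Pick 3: T3 adds 1 new (Parkview) at build cost 8 (ratio 1/8).
Pick 4: T4 adds 1 new (Midtown) at build cost 12 (ratio 1/12).
Greedy total build cost: 7 + 7 + 8 + 12 = 34. (The true optimum is 27, so greedy overshoots here.)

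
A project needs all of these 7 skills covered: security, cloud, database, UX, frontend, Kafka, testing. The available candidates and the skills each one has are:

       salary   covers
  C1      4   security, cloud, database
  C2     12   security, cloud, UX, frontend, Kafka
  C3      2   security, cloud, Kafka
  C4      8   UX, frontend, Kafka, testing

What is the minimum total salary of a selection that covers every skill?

C1, C4 cover every skill at salary 4 + 8 = 12.
Any cover uses at least 2 candidates; among all covering selections none totals below 12.
Greedy by coverage-per-salary would pick C3, C4, C1 for 14 — worse than the optimum 12.

12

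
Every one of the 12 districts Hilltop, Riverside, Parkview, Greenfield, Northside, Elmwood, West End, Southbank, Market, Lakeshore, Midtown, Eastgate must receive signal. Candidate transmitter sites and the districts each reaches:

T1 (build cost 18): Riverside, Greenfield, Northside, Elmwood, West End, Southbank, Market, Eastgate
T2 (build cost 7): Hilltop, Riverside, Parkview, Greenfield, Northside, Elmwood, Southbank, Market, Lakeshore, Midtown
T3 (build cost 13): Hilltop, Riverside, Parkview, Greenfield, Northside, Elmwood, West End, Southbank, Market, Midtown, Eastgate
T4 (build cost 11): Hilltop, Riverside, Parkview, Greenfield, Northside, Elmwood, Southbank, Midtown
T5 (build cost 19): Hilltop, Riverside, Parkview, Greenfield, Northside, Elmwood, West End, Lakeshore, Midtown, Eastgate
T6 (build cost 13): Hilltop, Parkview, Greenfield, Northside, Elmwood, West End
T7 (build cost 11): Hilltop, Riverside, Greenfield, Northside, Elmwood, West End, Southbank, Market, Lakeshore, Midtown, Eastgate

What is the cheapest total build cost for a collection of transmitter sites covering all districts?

18

T2, T7 cover every district at build cost 7 + 11 = 18.
Any cover uses at least 2 transmitter sites; among all covering selections none totals below 18.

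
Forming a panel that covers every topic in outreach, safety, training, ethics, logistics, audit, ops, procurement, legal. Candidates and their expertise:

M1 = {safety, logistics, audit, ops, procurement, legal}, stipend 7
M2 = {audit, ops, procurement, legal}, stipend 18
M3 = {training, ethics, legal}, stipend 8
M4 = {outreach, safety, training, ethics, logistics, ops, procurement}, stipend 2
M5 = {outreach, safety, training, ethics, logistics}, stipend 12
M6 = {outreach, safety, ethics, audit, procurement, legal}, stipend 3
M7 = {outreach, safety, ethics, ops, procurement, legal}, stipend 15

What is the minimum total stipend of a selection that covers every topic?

5

M4, M6 cover every topic at stipend 2 + 3 = 5.
Any cover uses at least 2 members; among all covering selections none totals below 5.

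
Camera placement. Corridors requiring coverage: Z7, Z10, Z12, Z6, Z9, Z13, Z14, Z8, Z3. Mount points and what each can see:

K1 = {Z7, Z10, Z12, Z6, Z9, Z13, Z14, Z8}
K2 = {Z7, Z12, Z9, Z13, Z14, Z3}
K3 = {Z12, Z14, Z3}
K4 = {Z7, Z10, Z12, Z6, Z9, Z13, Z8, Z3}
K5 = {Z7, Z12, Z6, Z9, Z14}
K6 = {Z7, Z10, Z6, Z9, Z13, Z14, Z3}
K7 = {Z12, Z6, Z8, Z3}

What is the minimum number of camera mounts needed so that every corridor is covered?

2

K1, K2 together cover {Z7, Z10, Z12, Z6, Z9, Z13, Z14, Z8, Z3} — every corridor.
No single camera mount contains all 9 corridors, so 2 is optimal.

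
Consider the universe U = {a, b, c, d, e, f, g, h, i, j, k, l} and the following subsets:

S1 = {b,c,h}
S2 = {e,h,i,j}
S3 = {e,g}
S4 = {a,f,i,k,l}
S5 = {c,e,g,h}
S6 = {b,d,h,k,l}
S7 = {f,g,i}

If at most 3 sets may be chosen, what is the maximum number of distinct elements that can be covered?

11

Choosing S4, S5, S6 covers {a, b, c, d, e, f, g, h, i, k, l} — 11 elements.
No choice of 3 sets does better; here j is left uncovered.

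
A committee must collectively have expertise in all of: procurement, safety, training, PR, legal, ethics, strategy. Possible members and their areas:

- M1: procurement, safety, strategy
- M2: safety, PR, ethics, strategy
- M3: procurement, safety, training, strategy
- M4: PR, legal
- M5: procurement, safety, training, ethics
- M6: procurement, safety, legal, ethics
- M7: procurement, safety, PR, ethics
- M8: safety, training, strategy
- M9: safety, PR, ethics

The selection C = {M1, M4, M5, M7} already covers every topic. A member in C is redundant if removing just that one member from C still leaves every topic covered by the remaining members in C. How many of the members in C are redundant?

1

Drop M1: strategy uncovered — not redundant.
Drop M4: legal uncovered — not redundant.
Drop M5: training uncovered — not redundant.
Drop M7: the rest still cover every topic — redundant.
1 redundant: M7.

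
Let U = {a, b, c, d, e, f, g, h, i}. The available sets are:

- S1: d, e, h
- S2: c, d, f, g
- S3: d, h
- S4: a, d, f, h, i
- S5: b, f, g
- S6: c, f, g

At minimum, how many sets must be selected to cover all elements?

4

S1, S2, S4, S5 together cover {a, b, c, d, e, f, g, h, i} — every element.
No 3 of the 6 sets cover everything (all 20 triples fall short), so 4 is minimum.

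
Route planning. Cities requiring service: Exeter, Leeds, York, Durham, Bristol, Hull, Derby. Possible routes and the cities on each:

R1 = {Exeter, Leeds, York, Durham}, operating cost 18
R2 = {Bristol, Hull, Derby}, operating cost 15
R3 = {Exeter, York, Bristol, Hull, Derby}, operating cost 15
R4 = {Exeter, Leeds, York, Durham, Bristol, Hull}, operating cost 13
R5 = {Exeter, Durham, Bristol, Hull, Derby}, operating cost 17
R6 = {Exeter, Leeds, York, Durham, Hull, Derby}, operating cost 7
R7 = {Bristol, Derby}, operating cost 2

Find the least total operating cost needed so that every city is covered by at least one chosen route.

9

R6, R7 cover every city at operating cost 7 + 2 = 9.
Any cover uses at least 2 routes; among all covering selections none totals below 9.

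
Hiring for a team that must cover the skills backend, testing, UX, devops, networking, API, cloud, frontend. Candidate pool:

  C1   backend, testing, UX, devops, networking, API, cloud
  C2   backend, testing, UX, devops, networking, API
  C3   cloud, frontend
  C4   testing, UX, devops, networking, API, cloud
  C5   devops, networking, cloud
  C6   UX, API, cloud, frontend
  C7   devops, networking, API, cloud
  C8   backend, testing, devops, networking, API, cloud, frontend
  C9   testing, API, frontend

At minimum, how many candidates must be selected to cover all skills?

C1, C3 together cover {backend, testing, UX, devops, networking, API, cloud, frontend} — every skill.
No single candidate contains all 8 skills, so 2 is optimal.

2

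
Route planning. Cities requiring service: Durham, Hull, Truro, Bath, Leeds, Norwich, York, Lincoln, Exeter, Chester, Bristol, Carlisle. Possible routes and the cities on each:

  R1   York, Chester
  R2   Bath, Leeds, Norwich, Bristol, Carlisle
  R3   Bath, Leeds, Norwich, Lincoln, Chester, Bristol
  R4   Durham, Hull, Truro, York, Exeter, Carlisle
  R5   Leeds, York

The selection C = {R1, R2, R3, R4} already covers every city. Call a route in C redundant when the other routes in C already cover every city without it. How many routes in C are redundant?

Drop R1: the rest still cover every city — redundant.
Drop R2: the rest still cover every city — redundant.
Drop R3: Lincoln uncovered — not redundant.
Drop R4: Durham, Hull, Truro, Exeter uncovered — not redundant.
2 redundant: R1, R2.

2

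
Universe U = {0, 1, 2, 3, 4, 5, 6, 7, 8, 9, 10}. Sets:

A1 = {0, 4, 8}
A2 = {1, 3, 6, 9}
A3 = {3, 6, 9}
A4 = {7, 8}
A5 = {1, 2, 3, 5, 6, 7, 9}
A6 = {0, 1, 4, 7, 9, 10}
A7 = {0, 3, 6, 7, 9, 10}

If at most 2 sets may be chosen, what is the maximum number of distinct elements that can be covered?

Choosing A1, A5 covers {0, 1, 2, 3, 4, 5, 6, 7, 8, 9} — 10 elements.
No choice of 2 sets does better; here 10 is left uncovered.

10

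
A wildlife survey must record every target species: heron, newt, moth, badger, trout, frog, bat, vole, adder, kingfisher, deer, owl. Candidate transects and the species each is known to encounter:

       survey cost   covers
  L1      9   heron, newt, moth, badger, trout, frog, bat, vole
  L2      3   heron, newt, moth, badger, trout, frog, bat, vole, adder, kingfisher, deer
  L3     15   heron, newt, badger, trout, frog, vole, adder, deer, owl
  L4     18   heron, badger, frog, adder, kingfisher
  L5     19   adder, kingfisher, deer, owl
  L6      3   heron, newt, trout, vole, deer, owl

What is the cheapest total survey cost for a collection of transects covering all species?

6

L2, L6 cover every species at survey cost 3 + 3 = 6.
Any cover uses at least 2 transects; among all covering selections none totals below 6.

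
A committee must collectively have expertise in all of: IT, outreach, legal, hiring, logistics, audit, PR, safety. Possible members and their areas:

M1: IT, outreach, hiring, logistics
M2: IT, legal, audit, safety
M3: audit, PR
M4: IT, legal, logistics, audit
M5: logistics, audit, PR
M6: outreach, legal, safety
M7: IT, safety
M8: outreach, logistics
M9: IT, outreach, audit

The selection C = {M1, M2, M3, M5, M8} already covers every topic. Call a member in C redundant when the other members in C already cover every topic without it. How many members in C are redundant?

3

Drop M1: hiring uncovered — not redundant.
Drop M2: legal, safety uncovered — not redundant.
Drop M3: the rest still cover every topic — redundant.
Drop M5: the rest still cover every topic — redundant.
Drop M8: the rest still cover every topic — redundant.
3 redundant: M3, M5, M8.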